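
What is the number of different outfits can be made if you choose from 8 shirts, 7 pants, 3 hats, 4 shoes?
By the multiplication principle: 8 × 7 × 3 × 4 = 672.

Answer: 672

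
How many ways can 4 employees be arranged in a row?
Arrangements of 4 distinct objects: 4! = 24.

Answer: 24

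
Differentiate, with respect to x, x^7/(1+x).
Quotient rule: [7x^{6}(1+x) - x^7]/(1+x)².

Answer: (7x^6(1+x) - x^7)/(1+x)²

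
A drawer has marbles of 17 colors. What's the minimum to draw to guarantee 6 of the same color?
86

Working:
Worst case: 5 of each = 85. One more: 86.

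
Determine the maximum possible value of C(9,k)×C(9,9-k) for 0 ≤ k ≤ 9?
15,876

Reasoning: C(9,k)·C(9,9-k) = C(9,k)², maximised at the centre k = 4: C(9,4)² = 15,876.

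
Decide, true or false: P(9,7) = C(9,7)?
False

Reasoning: P(9,7) = 181,440 but C(9,7) = 36; they differ by a factor of 7! = 5040, so the statement does not hold.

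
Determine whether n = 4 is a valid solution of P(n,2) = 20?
No

Solution: P(4,2) = 4·3 = 12, which does not equal 20.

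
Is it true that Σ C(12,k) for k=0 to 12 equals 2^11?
False

Reasoning: Binomial theorem: Σ C(12,k) = (1+1)^12 = 2^12 = 4,096; RHS 2^11 = 2,048.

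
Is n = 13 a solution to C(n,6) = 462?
No

Solution: C(13,6) = 13·12·11·10·9·8/6! = 1,235,520/720 = 1,716, which does not equal 462.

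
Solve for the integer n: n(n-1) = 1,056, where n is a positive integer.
33

Solution: n² − n − 1,056 = 0, so n = (1 ± √(1 + 4·1,056))/2 = (1 ± √4,225)/2 = (1 ± 65)/2, i.e. n = 33 or n = -32. Taking the positive root, n = 33 (check: 33×32 = 1,056).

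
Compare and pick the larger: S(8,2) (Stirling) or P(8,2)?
S(8,2) = 2·S(7,2) + S(7,1) = 2·63 + 1 = 127; P(8,2) = 56.
Final answer: S(8,2)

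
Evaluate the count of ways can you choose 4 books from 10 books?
210

C(10,4) = 10! / (4! × (10-4)!)
         = 10! / (4! × 6!)
         = 210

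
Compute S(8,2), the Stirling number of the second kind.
127

Explanation: Using the Stirling recurrence: S(n,k) = k·S(n-1,k) + S(n-1,k-1)
S(8,2) = 2·S(7,2) + S(7,1)
         = 2·63 + 1
         = 126 + 1
         = 127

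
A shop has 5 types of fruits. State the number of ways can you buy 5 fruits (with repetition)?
126

Stars and bars: C(5+5-1, 5) = C(9, 5) = 126.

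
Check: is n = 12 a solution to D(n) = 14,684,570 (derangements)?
D(12) = (12-1)·[D(11) + D(10)] = 11·[14,684,570 + 1,334,961] = 176,214,841, which does not equal 14,684,570.
Final answer: No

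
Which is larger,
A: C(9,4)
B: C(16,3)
B

A=C(9,4)=126, B=C(16,3)=560.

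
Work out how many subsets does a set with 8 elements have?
256

Working:
Each element can be included or excluded: 2^8 = 256.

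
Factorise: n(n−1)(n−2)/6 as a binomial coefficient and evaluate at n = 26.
n(n−1)(n−2)/6 = n!/(3!(n−3)!) = C(n,3). At n = 26: C(26,3) = 2,600.

Answer: C(n,3); C(26,3) = 2,600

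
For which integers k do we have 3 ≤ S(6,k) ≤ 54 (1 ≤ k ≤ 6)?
2, 5

S(6,1)=1; S(6,2)=31; S(6,3)=90; S(6,4)=65; S(6,5)=15; S(6,6)=1. So valid k = 2, 5.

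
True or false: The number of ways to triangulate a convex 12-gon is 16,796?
Triangulations of a convex 12-gon are counted by the Catalan number C_10: C_10 = C(20,10)/(10+1) = 184,756/11 = 16,796.

Answer: True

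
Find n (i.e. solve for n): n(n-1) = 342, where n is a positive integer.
n² − n − 342 = 0, so n = (1 ± √(1 + 4·342))/2 = (1 ± √1,369)/2 = (1 ± 37)/2, i.e. n = 19 or n = -18. Taking the positive root, n = 19 (check: 19×18 = 342).

Answer: 19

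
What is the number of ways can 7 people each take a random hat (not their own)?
1,854

Working:
Using D(n) = (n-1)[D(n-1) + D(n-2)]:
D(7) = (7-1) × [D(6) + D(5)]
      = 6 × [265 + 44]
      = 6 × 309
      = 1,854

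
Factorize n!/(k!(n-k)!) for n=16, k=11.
C(16,11) = 4,368

Working:
This is the binomial coefficient C(16,11) = 4,368.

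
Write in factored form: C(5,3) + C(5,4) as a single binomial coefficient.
C(6,4)

Working:
By Pascal's identity: C(5,3) + C(5,4) = C(6,4) = 15.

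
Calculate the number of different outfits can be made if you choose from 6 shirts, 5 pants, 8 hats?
240

Working:
By the multiplication principle: 6 × 5 × 8 = 240.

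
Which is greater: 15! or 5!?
15!

Solution: 15!=1,307,674,368,000, 5!=120. 15! > 5!.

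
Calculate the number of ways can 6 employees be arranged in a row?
720

Arrangements of 6 distinct objects: 6! = 720.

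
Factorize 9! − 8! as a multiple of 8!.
8 × 8! = 322,560
9! − 8! = 9·8! − 8! = (9 − 1)·8! = 8 × 8! = 322,560.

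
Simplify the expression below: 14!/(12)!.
182

Solution: This equals 14×13 = 182.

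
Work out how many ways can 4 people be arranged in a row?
24
Arrangements of 4 distinct objects: 4! = 24.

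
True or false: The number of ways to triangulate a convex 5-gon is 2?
False

Reasoning: Triangulations of a convex 5-gon are counted by the Catalan number C_3: C_3 = C(6,3)/(3+1) = 20/4 = 5.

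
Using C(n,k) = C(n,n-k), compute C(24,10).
1,961,256

Working:
C(24,10) = C(24,14) = 1,961,256.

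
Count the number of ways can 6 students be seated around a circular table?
Circular arrangements: (6-1)! = 120.
Final answer: 120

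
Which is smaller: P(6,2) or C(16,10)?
P(6,2)

Explanation: P(6,2)=30, C(16,10)=8,008.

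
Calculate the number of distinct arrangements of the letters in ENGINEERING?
Word has 11 letters (E=3, N=3, G=2, I=2, R=1). Arrangements: 11!/Π(k!) = 277,200.

Answer: 277,200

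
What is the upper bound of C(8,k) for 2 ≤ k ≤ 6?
70

Working:
C(8,k) is maximised at the centre of the row: C(8,4) = 70.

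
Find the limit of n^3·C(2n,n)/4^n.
∞

Working:
C(2n,n) ~ 4^n/√(πn), so n^3·C(2n,n)/4^n ~ n^(3 − 1/2)/√π → ∞.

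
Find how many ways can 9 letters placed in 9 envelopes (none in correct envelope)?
Using D(n) = (n-1)[D(n-1) + D(n-2)]:
D(9) = (9-1) × [D(8) + D(7)]
      = 8 × [14833 + 1854]
      = 8 × 16687
      = 133,496

Answer: 133,496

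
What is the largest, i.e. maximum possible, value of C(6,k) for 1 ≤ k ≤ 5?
C(6,k) is maximised at the centre of the row: C(6,3) = 20.
Final answer: 20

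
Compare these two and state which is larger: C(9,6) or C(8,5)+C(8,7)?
C(9,6)

Explanation: C(9,6)=84; C(8,5)+C(8,7)=56+8=64.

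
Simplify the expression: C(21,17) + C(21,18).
7,315

Working:
By Pascal's identity: C(22,18) = 7,315.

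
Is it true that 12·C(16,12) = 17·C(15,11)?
Absorption identity k·C(n,k) = n·C(n-1,k-1). LHS = 12·1820 = 21,840; RHS = 17·1365 = 23,205.

Answer: False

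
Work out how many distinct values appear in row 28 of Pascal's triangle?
15

Working:
Row 28 has entries C(28,0)..C(28,28); by symmetry C(28,k)=C(28,28-k), giving 15 distinct values.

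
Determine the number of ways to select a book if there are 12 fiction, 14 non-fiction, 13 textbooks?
39

By the addition principle: 12 + 14 + 13 = 39.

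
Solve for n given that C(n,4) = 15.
6

Reasoning: C(n,4) = n(n−1)(n−2)(n−3)/4! is increasing in n, and n(n−1)(n−2)(n−3) = 4!·15 = 360 ≈ (n−1.5)^4 gives n ≈ 5.9. Check: C(4,4) = 1, C(5,4) = 5, C(6,4) = 15 ✓. So n = 6.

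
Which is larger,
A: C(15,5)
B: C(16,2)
A

Reasoning: A=C(15,5)=3,003, B=C(16,2)=120.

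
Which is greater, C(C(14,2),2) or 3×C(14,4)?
C(C(14,2),2)
C(C(14,2),2)=4,095, 3×C(14,4)=3,003.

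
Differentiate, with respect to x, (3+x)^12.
12(3+x)^11

Explanation: Using the power rule: d/dx (3+x)^12 = 12(3+x)^{11}.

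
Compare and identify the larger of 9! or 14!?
9!=362,880, 14!=87,178,291,200. 14! > 9!.

Answer: 14!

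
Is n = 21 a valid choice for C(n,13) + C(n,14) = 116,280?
No

Explanation: C(21,13) + C(21,14) = 203,490 + 116,280 = 319,770, which does not equal 116,280.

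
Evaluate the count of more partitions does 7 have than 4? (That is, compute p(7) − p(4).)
10

Reasoning: Pentagonal recurrence p(n) = p(n−1) + p(n−2) − p(n−5) − p(n−7) + …: p(7) = p(6) + p(5) − p(2) − p(0) = 11 + 7 − 2 − 1 = 15.
p(4) = p(3) + p(2) = 3 + 2 = 5.
Difference = 15 − 5 = 10.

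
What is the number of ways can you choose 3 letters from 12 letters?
220

Working:
C(12,3) = 12! / (3! × (12-3)!)
         = 12! / (3! × 9!)
         = 220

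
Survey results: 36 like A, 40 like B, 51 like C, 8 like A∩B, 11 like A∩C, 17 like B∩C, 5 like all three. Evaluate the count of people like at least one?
|A∪B∪C| = 36+40+51-8-11-17+5 = 96.

Answer: 96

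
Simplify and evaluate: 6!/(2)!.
This equals 6×5×...×3 = 360.

Answer: 360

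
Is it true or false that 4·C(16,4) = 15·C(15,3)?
Absorption identity k·C(n,k) = n·C(n-1,k-1). LHS = 4·1820 = 7,280; RHS = 15·455 = 6,825.

Answer: False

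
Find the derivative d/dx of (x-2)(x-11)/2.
(2x - 13)/2

Solution: d/dx[(x-2)(x-11)] = (x-11) + (x-2) = 2x - 13. Dividing by 2 gives (2x - 13)/2.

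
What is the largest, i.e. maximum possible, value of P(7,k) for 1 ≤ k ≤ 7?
5,040
P(7,k) increases in k, so maximum at k = 7: 7! = 5,040.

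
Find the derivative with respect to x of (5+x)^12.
12(5+x)^11

Reasoning: Using the power rule: d/dx (5+x)^12 = 12(5+x)^{11}.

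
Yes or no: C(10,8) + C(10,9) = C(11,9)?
Yes

Reasoning: Pascal's identity: LHS = 45 + 10 = 55; RHS = C(11,9) = 55. Both sides agree, so the statement holds.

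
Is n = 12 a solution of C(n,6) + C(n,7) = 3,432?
No
C(12,6) + C(12,7) = 924 + 792 = 1,716, which does not equal 3,432.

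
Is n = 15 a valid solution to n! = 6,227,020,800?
15! = 15·14! = 15·87,178,291,200 = 1,307,674,368,000, which does not equal 6,227,020,800.
Final answer: No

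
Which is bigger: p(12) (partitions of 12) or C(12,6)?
C(12,6)

Solution: Pentagonal recurrence p(n) = p(n−1) + p(n−2) − p(n−5) − p(n−7) + …: p(12) = p(11) + p(10) − p(7) − p(5) + p(0) = 56 + 42 − 15 − 7 + 1 = 77; C(12,6) = 924.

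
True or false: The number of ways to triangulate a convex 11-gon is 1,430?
False

Triangulations of a convex 11-gon are counted by the Catalan number C_9: C_9 = C(18,9)/(9+1) = 48,620/10 = 4,862.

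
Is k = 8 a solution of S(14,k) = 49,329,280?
No
S(14,8) = 8·S(13,8) + S(13,7) = 8·1,899,612 + 5,715,424 = 20,912,320, which does not equal 49,329,280.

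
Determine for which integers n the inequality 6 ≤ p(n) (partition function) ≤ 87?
5, 6, 7, 8, 9, 10, 11, 12

Explanation: Tabulating p(n) via p(n) = p(n−1) + p(n−2) − p(n−5) − p(n−7) + …: p(4)=5; p(5)=7; p(6)=11; p(7)=15; p(8)=22; p(9)=30; p(10)=42; p(11)=56; p(12)=77; p(13)=101. So valid n = 5, 6, 7, 8, 9, 10, 11, 12.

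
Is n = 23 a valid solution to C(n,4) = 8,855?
C(23,4) = 23·22·21·20/4! = 212,520/24 = 8,855, which equals 8,855.
Final answer: Yes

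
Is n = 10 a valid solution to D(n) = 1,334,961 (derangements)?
Yes

Solution: D(10) = (10-1)·[D(9) + D(8)] = 9·[133,496 + 14,833] = 1,334,961, which equals 1,334,961.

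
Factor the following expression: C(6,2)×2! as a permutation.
C(6,2)×2! = [6!/(2!(4)!)]×2! = 6!/(4)! = P(6,2) = 30.
Final answer: P(6,2)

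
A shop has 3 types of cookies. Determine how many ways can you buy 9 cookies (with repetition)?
Stars and bars: C(9+3-1, 9) = C(11, 9) = 55.

Answer: 55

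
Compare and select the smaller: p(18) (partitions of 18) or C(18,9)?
p(18)

Reasoning: Pentagonal recurrence p(n) = p(n−1) + p(n−2) − p(n−5) − p(n−7) + …: p(18) = p(17) + p(16) − p(13) − p(11) + p(6) + p(3) = 297 + 231 − 101 − 56 + 11 + 3 = 385; C(18,9) = 48,620.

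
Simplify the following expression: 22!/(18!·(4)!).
7,315

Reasoning: This is C(22,18) = 7,315.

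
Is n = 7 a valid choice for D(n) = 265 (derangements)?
D(7) = (7-1)·[D(6) + D(5)] = 6·[265 + 44] = 1,854, which does not equal 265.
Final answer: No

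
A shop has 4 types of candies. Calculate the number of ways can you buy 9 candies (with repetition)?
220

Stars and bars: C(9+4-1, 9) = C(12, 9) = 220.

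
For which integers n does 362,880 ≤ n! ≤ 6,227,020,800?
n! is strictly increasing; 9! = 362,880 and 13! = 6,227,020,800, so valid n = 9, 10, 11, 12, 13.

Answer: 9, 10, 11, 12, 13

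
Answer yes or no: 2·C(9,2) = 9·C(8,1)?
Absorption identity k·C(n,k) = n·C(n-1,k-1). LHS = 2·36 = 72; RHS = 9·8 = 72.

Answer: Yes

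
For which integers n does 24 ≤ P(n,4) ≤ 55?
4
P(3,4)=0; P(4,4)=24; P(5,4)=120. So valid n = 4.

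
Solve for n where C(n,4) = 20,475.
28

Explanation: C(n,4) = n(n−1)(n−2)(n−3)/4! is increasing in n, and n(n−1)(n−2)(n−3) = 4!·20,475 = 491,400 ≈ (n−1.5)^4 gives n ≈ 28.0. Check: C(26,4) = 14,950, C(27,4) = 17,550, C(28,4) = 20,475 ✓. So n = 28.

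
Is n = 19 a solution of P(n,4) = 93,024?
P(19,4) = 19·18·17·16 = 93,024, which equals 93,024.
Final answer: Yes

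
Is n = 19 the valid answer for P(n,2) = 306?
No

Reasoning: P(19,2) = 19·18 = 342, which does not equal 306.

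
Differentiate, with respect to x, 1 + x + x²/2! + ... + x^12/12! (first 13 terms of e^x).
1 + x + x²/2! + ... + x^11/11!

Reasoning: Differentiating term by term gives the first 12 terms of e^x.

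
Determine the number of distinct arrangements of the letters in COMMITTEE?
Word has 9 letters (C=1, O=1, M=2, I=1, T=2, E=2). Arrangements: 9!/Π(k!) = 45,360.
Final answer: 45,360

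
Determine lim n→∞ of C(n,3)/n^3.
1/6
C(n,3) ≈ n^3/3! for large n. Limit = 1/3! = 1/6.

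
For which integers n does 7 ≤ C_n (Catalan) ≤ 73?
4, 5
C_3=5; C_4=14; C_5=42; C_6=132. So valid n = 4, 5.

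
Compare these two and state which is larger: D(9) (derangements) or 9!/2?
9!/2

Solution: D(9) = (9-1)·[D(8) + D(7)] = 8·[14,833 + 1,854] = 133,496; 9!/2 = 362,880/2 = 181,440.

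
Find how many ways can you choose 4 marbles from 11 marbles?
C(11,4) = 11! / (4! × (11-4)!)
         = 11! / (4! × 7!)
         = 330
Final answer: 330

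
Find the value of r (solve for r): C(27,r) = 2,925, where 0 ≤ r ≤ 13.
3

Solution: C(27,r) is increasing for 0 ≤ r ≤ 13. Stepping up (C(27,r+1) = C(27,r)·(27−r)/(r+1)): C(27,1) = 27, C(27,2) = 351, C(27,3) = 2,925 ✓. So r = 3.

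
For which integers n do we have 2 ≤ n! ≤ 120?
2, 3, 4, 5

n! is strictly increasing; 2! = 2 and 5! = 120, so valid n = 2, 3, 4, 5.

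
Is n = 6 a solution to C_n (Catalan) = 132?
Yes
C_6 = C(12,6)/(6+1) = 924/7 = 132, which equals 132.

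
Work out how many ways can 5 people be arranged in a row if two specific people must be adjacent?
48

Reasoning: Treat pair as unit: (5-1)! arrangements × 2 internal orders = 48.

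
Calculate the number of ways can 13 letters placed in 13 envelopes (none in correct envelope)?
2,290,792,932
Using D(n) = (n-1)[D(n-1) + D(n-2)]:
D(13) = (13-1) × [D(12) + D(11)]
      = 12 × [176214841 + 14684570]
      = 12 × 190899411
      = 2,290,792,932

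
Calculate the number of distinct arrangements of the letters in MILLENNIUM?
Word has 10 letters (M=2, I=2, L=2, E=1, N=2, U=1). Arrangements: 10!/Π(k!) = 226,800.
Final answer: 226,800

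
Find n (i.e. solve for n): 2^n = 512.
2^9 = 512, so n = 9.

Answer: 9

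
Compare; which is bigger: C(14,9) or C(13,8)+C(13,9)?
Equal

By Pascal's identity: C(14,9) = C(13,8)+C(13,9) = 2,002. Equal.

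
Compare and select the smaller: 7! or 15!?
7!

Reasoning: 7!=5,040, 15!=1,307,674,368,000. 15! > 7!.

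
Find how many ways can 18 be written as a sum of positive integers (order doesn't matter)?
385

Explanation: Pentagonal recurrence p(n) = p(n−1) + p(n−2) − p(n−5) − p(n−7) + …: p(18) = p(17) + p(16) − p(13) − p(11) + p(6) + p(3) = 297 + 231 − 101 − 56 + 11 + 3 = 385.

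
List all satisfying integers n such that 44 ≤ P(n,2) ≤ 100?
8, 9, 10

Working:
P(7,2)=42; P(8,2)=56; P(9,2)=72; P(10,2)=90; P(11,2)=110. So valid n = 8, 9, 10.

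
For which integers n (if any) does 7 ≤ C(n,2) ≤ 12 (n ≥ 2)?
5

Working:
C(4,2)=6; C(5,2)=10; C(6,2)=15. So valid n = 5.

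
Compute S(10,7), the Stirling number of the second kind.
5,880
Using the Stirling recurrence: S(n,k) = k·S(n-1,k) + S(n-1,k-1)
S(10,7) = 7·S(9,7) + S(9,6)
         = 7·462 + 2646
         = 3234 + 2646
         = 5,880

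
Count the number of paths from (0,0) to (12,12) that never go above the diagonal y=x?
208,012
Counted by the Catalan number C_12: C_12 = C(24,12)/(12+1) = 2,704,156/13 = 208,012.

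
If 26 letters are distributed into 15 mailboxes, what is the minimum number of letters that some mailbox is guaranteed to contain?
Pigeonhole: ⌈26/15⌉ = 2.

Answer: 2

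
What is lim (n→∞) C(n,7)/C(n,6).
∞

Reasoning: C(n,7)/C(n,6) = (n-6)/7 → ∞ as n → ∞.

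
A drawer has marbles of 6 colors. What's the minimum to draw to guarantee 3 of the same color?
13
Worst case: 2 of each = 12. One more: 13.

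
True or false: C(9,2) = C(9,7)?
True

Solution: C(9,2) = C(9,9-2) by the symmetry property; both equal 36.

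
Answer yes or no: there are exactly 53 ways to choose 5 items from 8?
No

Explanation: C(8,5) = 56 ≠ 53.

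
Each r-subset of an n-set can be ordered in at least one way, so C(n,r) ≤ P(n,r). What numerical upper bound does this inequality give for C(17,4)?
57,120

P(17,4) = 17·16·15·14 = 57,120, so C(17,4) ≤ 57,120. (The bound is loose by a factor of 4! = 24: C(17,4) = 57,120/24 = 2,380.)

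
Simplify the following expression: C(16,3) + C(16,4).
2,380

Reasoning: By Pascal's identity: C(17,4) = 2,380.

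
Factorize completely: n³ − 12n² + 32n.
n(n − 4)(n − 8)

Explanation: n³ − 12n² + 32n = n(n² − 12n + 32) = n(n − 4)(n − 8).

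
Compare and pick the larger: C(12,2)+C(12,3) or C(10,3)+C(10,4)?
First=286, Second=330.

Answer: C(10,3)+C(10,4)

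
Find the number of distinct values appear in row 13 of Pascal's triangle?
7

Working:
Row 13 has entries C(13,0)..C(13,13); by symmetry C(13,k)=C(13,13-k), giving 7 distinct values.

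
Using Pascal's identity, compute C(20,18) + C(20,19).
210

Reasoning: C(20,18) + C(20,19) = C(21,19) = 210.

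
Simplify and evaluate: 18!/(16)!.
This equals 18×17 = 306.
Final answer: 306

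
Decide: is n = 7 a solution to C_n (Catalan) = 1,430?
No

Working:
C_7 = C(14,7)/(7+1) = 3,432/8 = 429, which does not equal 1,430.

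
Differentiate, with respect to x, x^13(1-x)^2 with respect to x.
Product rule: 13x^{12}(1-x)^{2} + x^13·(-2)(1-x)^{1}.
Final answer: 13x^12(1-x)^2 - 2x^13(1-x)^1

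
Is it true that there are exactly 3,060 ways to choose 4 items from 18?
True
C(18,4) = 3,060.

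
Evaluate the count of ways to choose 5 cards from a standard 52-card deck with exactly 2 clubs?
712,842

13 clubs and 39 non-clubs: C(13,2) × C(39,3) = 78 × 9139 = 712,842.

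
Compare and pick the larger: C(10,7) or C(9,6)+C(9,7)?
Equal
By Pascal's identity: C(10,7) = C(9,6)+C(9,7) = 120. Equal.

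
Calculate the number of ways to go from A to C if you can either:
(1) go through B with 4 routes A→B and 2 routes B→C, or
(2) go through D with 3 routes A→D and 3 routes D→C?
17

Working:
Route via B: 4×2=8. Route via D: 3×3=9. Total: 17.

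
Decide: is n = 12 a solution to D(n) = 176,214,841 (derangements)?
D(12) = (12-1)·[D(11) + D(10)] = 11·[14,684,570 + 1,334,961] = 176,214,841, which equals 176,214,841.

Answer: Yes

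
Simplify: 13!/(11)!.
This equals 13×12 = 156.

Answer: 156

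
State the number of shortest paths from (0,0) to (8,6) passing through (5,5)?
1,008

Explanation: To (5,5): C(10,5)=252. From there: C(4,3)=4. Total: 1,008.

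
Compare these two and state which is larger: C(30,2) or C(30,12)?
C(30,2)=435, C(30,12)=86,493,225.
Final answer: C(30,12)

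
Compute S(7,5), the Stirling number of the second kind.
140

Explanation: Using the Stirling recurrence: S(n,k) = k·S(n-1,k) + S(n-1,k-1)
S(7,5) = 5·S(6,5) + S(6,4)
         = 5·15 + 65
         = 75 + 65
         = 140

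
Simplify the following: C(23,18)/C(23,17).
1/3

Working:
C(n,k+1)/C(n,k) = (n−k)/(k+1). Here (23−17)/(17+1) = 6/18 = 1/3.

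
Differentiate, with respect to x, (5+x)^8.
8(5+x)^7

Working:
Using the power rule: d/dx (5+x)^8 = 8(5+x)^{7}.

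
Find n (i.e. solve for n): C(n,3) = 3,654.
C(n,3) = n(n−1)(n−2)/3! is increasing in n, and n(n−1)(n−2) = 3!·3,654 = 21,924 ≈ (n−1)^3 gives n ≈ 29.0. Check: C(27,3) = 2,925, C(28,3) = 3,276, C(29,3) = 3,654 ✓. So n = 29.
Final answer: 29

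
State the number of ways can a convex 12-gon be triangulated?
16,796

Explanation: Using the Catalan number formula: C_n = C(2n, n) / (n+1)
C_10 = C(20, 10) / (10+1)
     = 184756 / 11
     = 16,796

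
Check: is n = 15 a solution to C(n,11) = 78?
C(15,11) = 15·14·13·12·11·10·9·8·7·6·5/11! = 54,486,432,000/39,916,800 = 1,365, which does not equal 78.

Answer: No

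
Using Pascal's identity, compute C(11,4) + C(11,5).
792
C(11,4) + C(11,5) = C(12,5) = 792.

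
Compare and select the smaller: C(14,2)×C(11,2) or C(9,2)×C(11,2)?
C(9,2)×C(11,2)

Solution: C(14,2)×C(11,2)=5,005, C(9,2)×C(11,2)=1,980.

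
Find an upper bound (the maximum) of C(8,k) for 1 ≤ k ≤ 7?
70

Solution: C(8,k) is maximised at the centre of the row: C(8,4) = 70.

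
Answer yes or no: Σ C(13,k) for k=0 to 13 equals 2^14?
Binomial theorem: Σ C(13,k) = (1+1)^13 = 2^13 = 8,192; RHS 2^14 = 16,384.
Final answer: No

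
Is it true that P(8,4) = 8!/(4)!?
Permutation formula P(n,k) = n!/(n-k)!: 8!/4! = 40,320/24 = 1,680 = P(8,4). The statement holds.

Answer: True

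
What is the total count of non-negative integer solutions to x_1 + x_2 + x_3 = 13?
105

Working:
C(13+3-1, 3-1) = 105.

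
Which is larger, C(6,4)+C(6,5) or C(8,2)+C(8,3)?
C(8,2)+C(8,3)

Reasoning: First=21, Second=84.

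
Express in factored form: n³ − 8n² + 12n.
n(n − 2)(n − 6)

Reasoning: n³ − 8n² + 12n = n(n² − 8n + 12) = n(n − 2)(n − 6).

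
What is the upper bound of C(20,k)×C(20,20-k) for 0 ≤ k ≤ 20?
34,134,779,536

Working:
C(20,k)·C(20,20-k) = C(20,k)², maximised at the centre k = 10: C(20,10)² = 34,134,779,536.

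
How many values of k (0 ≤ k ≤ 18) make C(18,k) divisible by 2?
Checking C(18,k) mod 2 for k = 0..18: divisible at k = 1, 3, 4, 5, 6, 7, 8, 9, 10, 11, 12, 13, 14, 15, 17. That's 15 values.

Answer: 15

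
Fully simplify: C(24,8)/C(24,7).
17/8

Reasoning: C(n,k+1)/C(n,k) = (n−k)/(k+1). Here (24−7)/(7+1) = 17/8 = 17/8.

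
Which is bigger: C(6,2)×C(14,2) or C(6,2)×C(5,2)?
C(6,2)×C(14,2)=1,365, C(6,2)×C(5,2)=150.
Final answer: C(6,2)×C(14,2)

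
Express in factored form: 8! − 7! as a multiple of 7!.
7 × 7! = 35,280

Explanation: 8! − 7! = 8·7! − 7! = (8 − 1)·7! = 7 × 7! = 35,280.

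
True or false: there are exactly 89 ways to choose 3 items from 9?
C(9,3) = 84 ≠ 89.

Answer: False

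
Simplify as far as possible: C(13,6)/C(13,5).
4/3

C(n,k+1)/C(n,k) = (n−k)/(k+1). Here (13−5)/(5+1) = 8/6 = 4/3.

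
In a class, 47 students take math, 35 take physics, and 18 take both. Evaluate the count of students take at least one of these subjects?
64
|A∪B| = |A|+|B|-|A∩B| = 47+35-18 = 64.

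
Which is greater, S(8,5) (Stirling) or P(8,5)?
P(8,5)

S(8,5) = 5·S(7,5) + S(7,4) = 5·140 + 350 = 1,050; P(8,5) = 6,720.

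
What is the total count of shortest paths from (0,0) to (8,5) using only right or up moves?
1,287

Working:
Choose 8 rights from 13 moves: C(13,8) = 1,287.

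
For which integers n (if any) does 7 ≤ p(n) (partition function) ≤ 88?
5, 6, 7, 8, 9, 10, 11, 12

Tabulating p(n) via p(n) = p(n−1) + p(n−2) − p(n−5) − p(n−7) + …: p(4)=5; p(5)=7; p(6)=11; p(7)=15; p(8)=22; p(9)=30; p(10)=42; p(11)=56; p(12)=77; p(13)=101. So valid n = 5, 6, 7, 8, 9, 10, 11, 12.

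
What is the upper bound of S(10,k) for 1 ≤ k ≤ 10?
Row S(10,k) for k = 1..10 (via S(n,k) = k·S(n−1,k) + S(n−1,k−1)): 1, 511, 9,330, 34,105, 42,525, 22,827, 5,880, 750, 45, 1. The row is unimodal; maximum at k = 5: 42,525.
Final answer: 42,525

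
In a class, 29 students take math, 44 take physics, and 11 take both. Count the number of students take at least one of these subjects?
62

Explanation: |A∪B| = |A|+|B|-|A∩B| = 29+44-11 = 62.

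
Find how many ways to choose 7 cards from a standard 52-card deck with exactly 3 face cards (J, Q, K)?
20,105,800

Reasoning: 12 face cards and 40 non-face cards: C(12,3) × C(40,4) = 220 × 91,390 = 20,105,800.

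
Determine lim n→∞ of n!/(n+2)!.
n!/(n+2)! = 1/[(n+1)(n+2)] → 0 as n → ∞.

Answer: 0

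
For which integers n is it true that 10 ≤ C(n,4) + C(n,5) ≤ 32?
6

Working:
C(5,4)+C(5,5)=6; C(6,4)+C(6,5)=21; C(7,4)+C(7,5)=56. So valid n = 6.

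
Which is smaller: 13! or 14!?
13!=6,227,020,800, 14!=87,178,291,200. 14! > 13!.
Final answer: 13!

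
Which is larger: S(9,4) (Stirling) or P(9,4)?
S(9,4)

Solution: S(9,4) = 4·S(8,4) + S(8,3) = 4·1,701 + 966 = 7,770; P(9,4) = 3,024.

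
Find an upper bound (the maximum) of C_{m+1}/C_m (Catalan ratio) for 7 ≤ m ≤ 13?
18/5

Solution: C_{m+1}/C_m = 2(2m+1)/(m+2), which increases with m. Maximum at m = 13: 2·27/15 = 18/5.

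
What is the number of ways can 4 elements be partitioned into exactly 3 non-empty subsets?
6

Solution: This equals S(4,3), the Stirling number of the 2nd kind.
Using the Stirling recurrence: S(n,k) = k·S(n-1,k) + S(n-1,k-1)
S(4,3) = 3·S(3,3) + S(3,2)
         = 3·1 + 3
         = 3 + 3
         = 6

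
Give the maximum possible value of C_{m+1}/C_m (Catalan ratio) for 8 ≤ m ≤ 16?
C_{m+1}/C_m = 2(2m+1)/(m+2), which increases with m. Maximum at m = 16: 2·33/18 = 11/3.

Answer: 11/3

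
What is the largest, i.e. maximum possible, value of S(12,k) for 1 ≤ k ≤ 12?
1,379,400
Row S(12,k) for k = 1..12 (via S(n,k) = k·S(n−1,k) + S(n−1,k−1)): 1, 2,047, 86,526, 611,501, 1,379,400, 1,323,652, 627,396, 159,027, 22,275, 1,705, 66, 1. The row is unimodal; maximum at k = 5: 1,379,400.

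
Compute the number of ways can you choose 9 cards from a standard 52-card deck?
C(52,9) = 3,679,075,400.
Final answer: 3,679,075,400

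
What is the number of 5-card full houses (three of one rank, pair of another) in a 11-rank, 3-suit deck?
Triple rank: 11. Triple suits: C(3,3)=1. Pair rank: 10. Pair suits: C(3,2)=3. Total: 330.

Answer: 330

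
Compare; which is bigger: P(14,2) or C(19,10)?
C(19,10)

Working:
P(14,2)=182, C(19,10)=92,378.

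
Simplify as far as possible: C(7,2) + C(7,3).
56

By Pascal's identity: C(8,3) = 56.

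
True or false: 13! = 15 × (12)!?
False

Reasoning: 13! = 13 × 12! = 6,227,020,800, but 15 × 12! = 7,185,024,000.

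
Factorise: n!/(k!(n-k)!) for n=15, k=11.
This is the binomial coefficient C(15,11) = 1,365.
Final answer: C(15,11) = 1,365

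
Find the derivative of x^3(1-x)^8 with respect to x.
3x^2(1-x)^8 - 8x^3(1-x)^7
Product rule: 3x^{2}(1-x)^{8} + x^3·(-8)(1-x)^{7}.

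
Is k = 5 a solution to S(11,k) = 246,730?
Yes

Solution: S(11,5) = 5·S(10,5) + S(10,4) = 5·42,525 + 34,105 = 246,730, which equals 246,730.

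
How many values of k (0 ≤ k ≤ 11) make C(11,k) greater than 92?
6

Explanation: Row 11 is unimodal and symmetric about k=11/2. C(11,2)=55 ≤ 92; C(11,3)=165 > 92; by symmetry C(11,k) > 92 for k = 3..8. That's 8 - 3 + 1 = 6 values.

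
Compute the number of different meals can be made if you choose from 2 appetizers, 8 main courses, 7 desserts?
112
By the multiplication principle: 2 × 8 × 7 = 112.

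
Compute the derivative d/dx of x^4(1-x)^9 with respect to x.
4x^3(1-x)^9 - 9x^4(1-x)^8

Solution: Product rule: 4x^{3}(1-x)^{9} + x^4·(-9)(1-x)^{8}.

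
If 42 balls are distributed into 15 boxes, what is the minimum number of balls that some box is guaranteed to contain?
3

Reasoning: Pigeonhole: ⌈42/15⌉ = 3.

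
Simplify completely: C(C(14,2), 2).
4,095

Explanation: C(14,2) = 91, then C(91, 2) = 4,095.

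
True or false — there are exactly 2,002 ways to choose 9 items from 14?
C(14,9) = 2,002.
Final answer: True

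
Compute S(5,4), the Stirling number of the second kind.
10

Solution: Using the Stirling recurrence: S(n,k) = k·S(n-1,k) + S(n-1,k-1)
S(5,4) = 4·S(4,4) + S(4,3)
         = 4·1 + 6
         = 4 + 6
         = 10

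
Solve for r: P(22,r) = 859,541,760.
7

P(22,r) = 22·21·…·(22−r+1), a product of r factors. Multiplying down from 22: 22 = 22; 22·21 = 462; 22·21·20 = 9,240; 22·21·20·19 = 175,560; 22·21·20·19·18 = 3,160,080; 22·21·20·19·18·17 = 53,721,360; 22·21·20·19·18·17·16 = 859,541,760 ✓ (7 factors). So r = 7.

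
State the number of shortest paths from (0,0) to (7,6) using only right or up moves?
Choose 7 rights from 13 moves: C(13,7) = 1,716.
Final answer: 1,716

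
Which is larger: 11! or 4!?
11!=39,916,800, 4!=24. 11! > 4!.

Answer: 11!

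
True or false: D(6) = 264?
False

Solution: Derangements of 6 elements: D(6) = (6-1)·[D(5) + D(4)] = 5·[44 + 9] = 265.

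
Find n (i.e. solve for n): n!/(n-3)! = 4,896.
18

Reasoning: n!/(n-3)! = n×(n-1)×(n-2), a product of 3 consecutive integers ≈ (n−1)^3. 4,896^(1/3) + 1 ≈ 18.0; check n = 18: 18×17×16 = 4,896 ✓. So n = 18.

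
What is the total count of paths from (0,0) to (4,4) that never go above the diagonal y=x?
Counted by the Catalan number C_4: C_4 = C(8,4)/(4+1) = 70/5 = 14.

Answer: 14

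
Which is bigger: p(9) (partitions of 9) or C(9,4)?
C(9,4)

Working:
Pentagonal recurrence p(n) = p(n−1) + p(n−2) − p(n−5) − p(n−7) + …: p(9) = p(8) + p(7) − p(4) − p(2) = 22 + 15 − 5 − 2 = 30; C(9,4) = 126.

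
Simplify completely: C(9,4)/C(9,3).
3/2

Working:
C(n,k+1)/C(n,k) = (n−k)/(k+1). Here (9−3)/(3+1) = 6/4 = 3/2.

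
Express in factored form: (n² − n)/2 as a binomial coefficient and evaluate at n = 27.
C(n,2); C(27,2) = 351

Solution: (n² − n)/2 = n(n−1)/2 = C(n,2). At n = 27: C(27,2) = 351.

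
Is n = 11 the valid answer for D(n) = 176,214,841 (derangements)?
No

D(11) = (11-1)·[D(10) + D(9)] = 10·[1,334,961 + 133,496] = 14,684,570, which does not equal 176,214,841.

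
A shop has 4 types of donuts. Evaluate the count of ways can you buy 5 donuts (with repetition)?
Stars and bars: C(5+4-1, 5) = C(8, 5) = 56.
Final answer: 56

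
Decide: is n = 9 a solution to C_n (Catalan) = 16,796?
C_9 = C(18,9)/(9+1) = 48,620/10 = 4,862, which does not equal 16,796.
Final answer: No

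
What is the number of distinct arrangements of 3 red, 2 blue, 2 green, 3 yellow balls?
Multinomial: 10!/(3! × 2! × 2! × 3!) = 25,200.
Final answer: 25,200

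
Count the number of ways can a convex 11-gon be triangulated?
4,862
Using the Catalan number formula: C_n = C(2n, n) / (n+1)
C_9 = C(18, 9) / (9+1)
     = 48620 / 10
     = 4,862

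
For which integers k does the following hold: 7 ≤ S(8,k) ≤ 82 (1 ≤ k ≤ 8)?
S(8,1)=1; S(8,2)=127; S(8,3)=966; S(8,4)=1,701; S(8,5)=1,050; S(8,6)=266; S(8,7)=28; S(8,8)=1. So valid k = 7.

Answer: 7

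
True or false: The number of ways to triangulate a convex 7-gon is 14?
Triangulations of a convex 7-gon are counted by the Catalan number C_5: C_5 = C(10,5)/(5+1) = 252/6 = 42.
Final answer: False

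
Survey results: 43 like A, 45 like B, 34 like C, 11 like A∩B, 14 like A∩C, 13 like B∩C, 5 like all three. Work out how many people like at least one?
89

Explanation: |A∪B∪C| = 43+45+34-11-14-13+5 = 89.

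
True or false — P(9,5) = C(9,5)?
False
P(9,5) = 15,120 but C(9,5) = 126; they differ by a factor of 5! = 120, so the statement does not hold.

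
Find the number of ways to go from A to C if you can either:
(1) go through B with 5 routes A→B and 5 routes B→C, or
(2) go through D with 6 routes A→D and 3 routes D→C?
43

Reasoning: Route via B: 5×5=25. Route via D: 6×3=18. Total: 43.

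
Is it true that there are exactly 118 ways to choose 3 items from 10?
False
C(10,3) = 120 ≠ 118.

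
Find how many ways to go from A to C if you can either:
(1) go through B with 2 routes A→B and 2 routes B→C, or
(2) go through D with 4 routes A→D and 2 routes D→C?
12

Route via B: 2×2=4. Route via D: 4×2=8. Total: 12.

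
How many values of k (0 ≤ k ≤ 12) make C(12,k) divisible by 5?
4

Solution: Checking C(12,k) mod 5 for k = 0..12: divisible at k = 3, 4, 8, 9. That's 4 values.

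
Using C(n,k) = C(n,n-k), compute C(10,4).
210

Working:
C(10,4) = C(10,6) = 210.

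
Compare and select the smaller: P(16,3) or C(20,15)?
P(16,3)
P(16,3)=3,360, C(20,15)=15,504.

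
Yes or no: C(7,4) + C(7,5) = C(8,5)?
Yes

Working:
Pascal's identity: LHS = 35 + 21 = 56; RHS = C(8,5) = 56. Both sides agree, so the statement holds.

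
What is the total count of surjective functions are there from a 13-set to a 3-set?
1,569,750
Onto functions = 3! × S(13,3)
First compute S(13,3) via recurrence:
Using the Stirling recurrence: S(n,k) = k·S(n-1,k) + S(n-1,k-1)
S(13,3) = 3·S(12,3) + S(12,2)
         = 3·86526 + 2047
         = 259578 + 2047
         = 261,625
Then: 6 × 261625 = 1,569,750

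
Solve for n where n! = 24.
4

Explanation: n! is strictly increasing. 2! = 2, 3! = 6, 4! = 24 ✓. So n = 4.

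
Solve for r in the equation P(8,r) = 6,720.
P(8,r) = 8·7·…·(8−r+1), a product of r factors. Multiplying down from 8: 8 = 8; 8·7 = 56; 8·7·6 = 336; 8·7·6·5 = 1,680; 8·7·6·5·4 = 6,720 ✓ (5 factors). So r = 5.
Final answer: 5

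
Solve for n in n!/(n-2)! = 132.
12

Solution: n!/(n-2)! = n×(n-1), a product of 2 consecutive integers ≈ (n−0.5)^2. 132^(1/2) + 0.5 ≈ 12.0; check n = 12: 12×11 = 132 ✓. So n = 12.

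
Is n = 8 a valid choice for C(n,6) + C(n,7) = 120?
No
C(8,6) + C(8,7) = 28 + 8 = 36, which does not equal 120.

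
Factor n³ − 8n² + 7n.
n³ − 8n² + 7n = n(n² − 8n + 7) = n(n − 1)(n − 7).
Final answer: n(n − 1)(n − 7)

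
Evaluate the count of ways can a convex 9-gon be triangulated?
Using the Catalan number formula: C_n = C(2n, n) / (n+1)
C_7 = C(14, 7) / (7+1)
     = 3432 / 8
     = 429
Final answer: 429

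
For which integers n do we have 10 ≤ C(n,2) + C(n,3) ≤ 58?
4, 5, 6, 7
C(3,2)+C(3,3)=4; C(4,2)+C(4,3)=10; C(5,2)+C(5,3)=20; C(6,2)+C(6,3)=35; C(7,2)+C(7,3)=56; C(8,2)+C(8,3)=84. So valid n = 4, 5, 6, 7.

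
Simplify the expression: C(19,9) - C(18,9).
43,758
C(19,9) - C(18,9) = C(18,8) = 43,758.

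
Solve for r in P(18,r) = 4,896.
3

Solution: P(18,r) = 18·17·…·(18−r+1), a product of r factors. Multiplying down from 18: 18 = 18; 18·17 = 306; 18·17·16 = 4,896 ✓ (3 factors). So r = 3.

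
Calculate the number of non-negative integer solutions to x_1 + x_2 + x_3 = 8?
C(8+3-1, 3-1) = 45.

Answer: 45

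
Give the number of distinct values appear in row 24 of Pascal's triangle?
13
Row 24 has entries C(24,0)..C(24,24); by symmetry C(24,k)=C(24,24-k), giving 13 distinct values.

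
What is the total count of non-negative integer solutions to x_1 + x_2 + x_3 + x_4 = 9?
220

Solution: C(9+4-1, 4-1) = 220.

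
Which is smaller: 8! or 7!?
7!

Working:
8!=40,320, 7!=5,040. 8! > 7!.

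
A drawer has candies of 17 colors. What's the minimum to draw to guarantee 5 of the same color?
69

Worst case: 4 of each = 68. One more: 69.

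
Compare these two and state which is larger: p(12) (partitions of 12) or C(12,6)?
C(12,6)

Solution: Pentagonal recurrence p(n) = p(n−1) + p(n−2) − p(n−5) − p(n−7) + …: p(12) = p(11) + p(10) − p(7) − p(5) + p(0) = 56 + 42 − 15 − 7 + 1 = 77; C(12,6) = 924.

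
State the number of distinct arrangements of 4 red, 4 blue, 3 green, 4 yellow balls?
Multinomial: 15!/(4! × 4! × 3! × 4!) = 15,765,750.

Answer: 15,765,750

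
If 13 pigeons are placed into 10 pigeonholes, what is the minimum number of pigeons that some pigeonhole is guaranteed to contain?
2

Pigeonhole: ⌈13/10⌉ = 2.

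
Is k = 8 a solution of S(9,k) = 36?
S(9,8) = 8·S(8,8) + S(8,7) = 8·1 + 28 = 36, which equals 36.
Final answer: Yes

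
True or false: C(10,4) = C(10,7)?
False

Working:
C(10,4) = 210 but C(10,7) = 120; symmetry gives C(10,4) = C(10,6), not C(10,7).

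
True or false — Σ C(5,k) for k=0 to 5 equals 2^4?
False
Binomial theorem: Σ C(5,k) = (1+1)^5 = 2^5 = 32; RHS 2^4 = 16.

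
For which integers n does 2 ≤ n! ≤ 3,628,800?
2, 3, 4, 5, 6, 7, 8, 9, 10

Reasoning: n! is strictly increasing; 2! = 2 and 10! = 3,628,800, so valid n = 2, 3, 4, 5, 6, 7, 8, 9, 10.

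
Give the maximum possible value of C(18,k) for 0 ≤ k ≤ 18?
48,620

Solution: Maximum at k = 9: C(18,9) = 48,620.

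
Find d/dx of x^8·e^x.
(8x^7 + x^8)e^x

Product rule: d/dx[x^8]·e^x + x^8·d/dx[e^x] = 8x^{7}e^x + x^8e^x.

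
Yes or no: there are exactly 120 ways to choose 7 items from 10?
Yes

Working:
C(10,7) = 120.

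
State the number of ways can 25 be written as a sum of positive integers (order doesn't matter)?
1,958

Explanation: Pentagonal recurrence p(n) = p(n−1) + p(n−2) − p(n−5) − p(n−7) + …: p(25) = p(24) + p(23) − p(20) − p(18) + p(13) + p(10) − p(3) = 1,575 + 1,255 − 627 − 385 + 101 + 42 − 3 = 1,958.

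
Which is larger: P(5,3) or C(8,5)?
P(5,3)

Explanation: P(5,3)=60, C(8,5)=56.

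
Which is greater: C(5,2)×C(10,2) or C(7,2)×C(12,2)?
C(7,2)×C(12,2)
C(5,2)×C(10,2)=450, C(7,2)×C(12,2)=1,386.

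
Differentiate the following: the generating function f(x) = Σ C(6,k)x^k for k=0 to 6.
Term-by-term differentiation gives Σ k·C(6,k)x^{k-1} for k=1 to 6.

Answer: Σ k·C(6,k)x^(k-1) for k=1 to 6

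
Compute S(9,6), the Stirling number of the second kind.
Using the Stirling recurrence: S(n,k) = k·S(n-1,k) + S(n-1,k-1)
S(9,6) = 6·S(8,6) + S(8,5)
         = 6·266 + 1050
         = 1596 + 1050
         = 2,646
Final answer: 2,646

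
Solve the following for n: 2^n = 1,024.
10

Working:
2^10 = 1,024, so n = 10.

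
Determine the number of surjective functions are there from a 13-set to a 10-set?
142,702,560,000

Working:
Onto functions = 10! × S(13,10)
First compute S(13,10) via recurrence:
Using the Stirling recurrence: S(n,k) = k·S(n-1,k) + S(n-1,k-1)
S(13,10) = 10·S(12,10) + S(12,9)
         = 10·1705 + 22275
         = 17050 + 22275
         = 39,325
Then: 3628800 × 39325 = 142,702,560,000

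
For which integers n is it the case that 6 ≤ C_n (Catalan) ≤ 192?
4, 5, 6

C_3=5; C_4=14; C_5=42; C_6=132; C_7=429. So valid n = 4, 5, 6.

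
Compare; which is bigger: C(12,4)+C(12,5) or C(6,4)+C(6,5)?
C(12,4)+C(12,5)

Explanation: First=1,287, Second=21.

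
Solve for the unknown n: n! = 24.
4

Explanation: n! is strictly increasing. 2! = 2, 3! = 6, 4! = 24 ✓. So n = 4.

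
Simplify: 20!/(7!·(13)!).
77,520
This is C(20,7) = 77,520.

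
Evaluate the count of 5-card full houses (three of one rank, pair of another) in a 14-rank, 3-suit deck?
Triple rank: 14. Triple suits: C(3,3)=1. Pair rank: 13. Pair suits: C(3,2)=3. Total: 546.
Final answer: 546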